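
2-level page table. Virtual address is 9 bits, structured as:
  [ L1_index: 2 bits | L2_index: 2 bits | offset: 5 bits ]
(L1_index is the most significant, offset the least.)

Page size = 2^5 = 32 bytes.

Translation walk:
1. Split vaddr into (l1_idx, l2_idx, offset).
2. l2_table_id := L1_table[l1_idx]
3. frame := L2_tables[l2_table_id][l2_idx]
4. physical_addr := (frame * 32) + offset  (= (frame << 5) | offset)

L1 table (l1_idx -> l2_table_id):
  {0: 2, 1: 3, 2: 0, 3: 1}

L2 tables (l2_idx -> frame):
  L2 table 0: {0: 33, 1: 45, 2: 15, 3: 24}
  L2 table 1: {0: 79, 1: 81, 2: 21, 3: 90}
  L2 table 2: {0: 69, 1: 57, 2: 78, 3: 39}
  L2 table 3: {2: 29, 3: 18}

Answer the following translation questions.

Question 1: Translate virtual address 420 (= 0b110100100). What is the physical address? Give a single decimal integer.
Answer: 2596

Derivation:
vaddr = 420 = 0b110100100
Split: l1_idx=3, l2_idx=1, offset=4
L1[3] = 1
L2[1][1] = 81
paddr = 81 * 32 + 4 = 2596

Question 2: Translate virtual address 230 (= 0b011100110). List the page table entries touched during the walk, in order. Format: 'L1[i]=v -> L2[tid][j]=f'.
Answer: L1[1]=3 -> L2[3][3]=18

Derivation:
vaddr = 230 = 0b011100110
Split: l1_idx=1, l2_idx=3, offset=6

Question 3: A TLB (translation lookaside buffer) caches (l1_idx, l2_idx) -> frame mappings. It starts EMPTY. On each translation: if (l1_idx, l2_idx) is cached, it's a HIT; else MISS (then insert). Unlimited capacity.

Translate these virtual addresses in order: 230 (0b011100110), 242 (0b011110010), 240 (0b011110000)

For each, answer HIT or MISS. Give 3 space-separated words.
Answer: MISS HIT HIT

Derivation:
vaddr=230: (1,3) not in TLB -> MISS, insert
vaddr=242: (1,3) in TLB -> HIT
vaddr=240: (1,3) in TLB -> HIT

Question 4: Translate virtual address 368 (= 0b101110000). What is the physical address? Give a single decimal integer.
Answer: 784

Derivation:
vaddr = 368 = 0b101110000
Split: l1_idx=2, l2_idx=3, offset=16
L1[2] = 0
L2[0][3] = 24
paddr = 24 * 32 + 16 = 784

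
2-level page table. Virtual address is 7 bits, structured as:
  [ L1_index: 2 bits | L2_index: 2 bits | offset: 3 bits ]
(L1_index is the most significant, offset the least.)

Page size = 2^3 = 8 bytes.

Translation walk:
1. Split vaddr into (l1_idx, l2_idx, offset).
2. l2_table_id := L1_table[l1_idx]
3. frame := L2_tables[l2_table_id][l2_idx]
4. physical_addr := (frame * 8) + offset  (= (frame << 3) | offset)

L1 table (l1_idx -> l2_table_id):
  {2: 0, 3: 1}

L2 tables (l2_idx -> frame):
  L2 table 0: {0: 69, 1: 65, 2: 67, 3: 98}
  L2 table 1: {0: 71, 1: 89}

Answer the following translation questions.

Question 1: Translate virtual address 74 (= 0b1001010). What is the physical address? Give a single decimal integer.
Answer: 522

Derivation:
vaddr = 74 = 0b1001010
Split: l1_idx=2, l2_idx=1, offset=2
L1[2] = 0
L2[0][1] = 65
paddr = 65 * 8 + 2 = 522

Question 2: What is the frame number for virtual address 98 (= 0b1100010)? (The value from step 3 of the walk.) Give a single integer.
Answer: 71

Derivation:
vaddr = 98: l1_idx=3, l2_idx=0
L1[3] = 1; L2[1][0] = 71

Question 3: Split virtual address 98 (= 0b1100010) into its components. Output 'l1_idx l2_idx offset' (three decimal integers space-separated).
vaddr = 98 = 0b1100010
  top 2 bits -> l1_idx = 3
  next 2 bits -> l2_idx = 0
  bottom 3 bits -> offset = 2

Answer: 3 0 2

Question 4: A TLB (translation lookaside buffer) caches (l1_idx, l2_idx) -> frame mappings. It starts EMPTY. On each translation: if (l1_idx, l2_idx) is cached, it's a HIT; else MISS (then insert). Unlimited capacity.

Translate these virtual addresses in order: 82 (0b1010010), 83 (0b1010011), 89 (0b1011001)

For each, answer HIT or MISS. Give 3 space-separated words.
vaddr=82: (2,2) not in TLB -> MISS, insert
vaddr=83: (2,2) in TLB -> HIT
vaddr=89: (2,3) not in TLB -> MISS, insert

Answer: MISS HIT MISS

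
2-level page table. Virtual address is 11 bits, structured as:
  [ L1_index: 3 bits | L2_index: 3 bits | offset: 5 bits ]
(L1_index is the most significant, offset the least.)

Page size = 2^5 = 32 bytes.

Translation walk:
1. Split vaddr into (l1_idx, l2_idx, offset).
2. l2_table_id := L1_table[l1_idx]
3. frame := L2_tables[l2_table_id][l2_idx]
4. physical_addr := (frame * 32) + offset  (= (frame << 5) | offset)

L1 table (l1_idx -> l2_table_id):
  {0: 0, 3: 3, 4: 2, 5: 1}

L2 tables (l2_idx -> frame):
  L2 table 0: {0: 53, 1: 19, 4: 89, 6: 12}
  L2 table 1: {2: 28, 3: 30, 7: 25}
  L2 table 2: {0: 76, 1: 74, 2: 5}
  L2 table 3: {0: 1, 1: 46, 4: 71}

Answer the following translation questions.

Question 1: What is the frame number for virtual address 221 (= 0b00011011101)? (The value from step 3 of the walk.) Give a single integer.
vaddr = 221: l1_idx=0, l2_idx=6
L1[0] = 0; L2[0][6] = 12

Answer: 12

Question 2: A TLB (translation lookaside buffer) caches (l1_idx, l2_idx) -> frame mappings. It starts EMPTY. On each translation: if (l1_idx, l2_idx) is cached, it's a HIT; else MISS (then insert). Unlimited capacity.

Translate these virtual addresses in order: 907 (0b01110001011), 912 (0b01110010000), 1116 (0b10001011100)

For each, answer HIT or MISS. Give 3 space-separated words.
vaddr=907: (3,4) not in TLB -> MISS, insert
vaddr=912: (3,4) in TLB -> HIT
vaddr=1116: (4,2) not in TLB -> MISS, insert

Answer: MISS HIT MISS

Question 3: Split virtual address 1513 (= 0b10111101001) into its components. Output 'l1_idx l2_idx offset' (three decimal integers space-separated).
Answer: 5 7 9

Derivation:
vaddr = 1513 = 0b10111101001
  top 3 bits -> l1_idx = 5
  next 3 bits -> l2_idx = 7
  bottom 5 bits -> offset = 9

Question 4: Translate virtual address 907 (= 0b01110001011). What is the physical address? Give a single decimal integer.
vaddr = 907 = 0b01110001011
Split: l1_idx=3, l2_idx=4, offset=11
L1[3] = 3
L2[3][4] = 71
paddr = 71 * 32 + 11 = 2283

Answer: 2283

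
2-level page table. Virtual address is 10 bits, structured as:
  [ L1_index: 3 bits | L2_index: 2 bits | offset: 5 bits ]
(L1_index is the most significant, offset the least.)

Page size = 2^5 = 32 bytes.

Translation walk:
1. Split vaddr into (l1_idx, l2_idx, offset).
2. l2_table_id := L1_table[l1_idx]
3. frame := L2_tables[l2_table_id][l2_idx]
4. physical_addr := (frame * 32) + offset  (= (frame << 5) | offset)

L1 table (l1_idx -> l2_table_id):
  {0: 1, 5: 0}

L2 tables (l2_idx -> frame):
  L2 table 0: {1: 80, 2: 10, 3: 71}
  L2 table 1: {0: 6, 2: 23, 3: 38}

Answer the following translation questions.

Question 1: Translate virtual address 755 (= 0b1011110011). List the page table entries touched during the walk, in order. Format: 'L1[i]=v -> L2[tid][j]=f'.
vaddr = 755 = 0b1011110011
Split: l1_idx=5, l2_idx=3, offset=19

Answer: L1[5]=0 -> L2[0][3]=71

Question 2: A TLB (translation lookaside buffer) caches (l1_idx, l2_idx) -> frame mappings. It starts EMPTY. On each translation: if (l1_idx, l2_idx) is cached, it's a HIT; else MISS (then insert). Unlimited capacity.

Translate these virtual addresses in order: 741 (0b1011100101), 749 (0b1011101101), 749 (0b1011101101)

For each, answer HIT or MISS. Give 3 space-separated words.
vaddr=741: (5,3) not in TLB -> MISS, insert
vaddr=749: (5,3) in TLB -> HIT
vaddr=749: (5,3) in TLB -> HIT

Answer: MISS HIT HIT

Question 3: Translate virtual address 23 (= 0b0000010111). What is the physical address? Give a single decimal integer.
vaddr = 23 = 0b0000010111
Split: l1_idx=0, l2_idx=0, offset=23
L1[0] = 1
L2[1][0] = 6
paddr = 6 * 32 + 23 = 215

Answer: 215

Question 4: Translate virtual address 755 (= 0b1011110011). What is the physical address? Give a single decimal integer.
Answer: 2291

Derivation:
vaddr = 755 = 0b1011110011
Split: l1_idx=5, l2_idx=3, offset=19
L1[5] = 0
L2[0][3] = 71
paddr = 71 * 32 + 19 = 2291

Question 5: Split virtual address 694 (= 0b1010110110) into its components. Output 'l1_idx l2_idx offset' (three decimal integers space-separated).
Answer: 5 1 22

Derivation:
vaddr = 694 = 0b1010110110
  top 3 bits -> l1_idx = 5
  next 2 bits -> l2_idx = 1
  bottom 5 bits -> offset = 22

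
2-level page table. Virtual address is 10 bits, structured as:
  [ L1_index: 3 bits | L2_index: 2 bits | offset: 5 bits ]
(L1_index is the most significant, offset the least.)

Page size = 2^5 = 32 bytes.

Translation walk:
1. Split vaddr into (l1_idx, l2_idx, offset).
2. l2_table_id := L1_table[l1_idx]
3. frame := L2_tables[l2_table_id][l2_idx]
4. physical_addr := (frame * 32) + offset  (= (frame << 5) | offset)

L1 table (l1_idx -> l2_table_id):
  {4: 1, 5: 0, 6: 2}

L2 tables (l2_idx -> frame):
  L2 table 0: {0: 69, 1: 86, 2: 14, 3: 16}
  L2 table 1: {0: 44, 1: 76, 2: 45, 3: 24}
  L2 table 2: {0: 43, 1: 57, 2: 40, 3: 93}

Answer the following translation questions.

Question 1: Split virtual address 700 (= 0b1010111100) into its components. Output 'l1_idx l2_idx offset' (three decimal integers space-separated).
vaddr = 700 = 0b1010111100
  top 3 bits -> l1_idx = 5
  next 2 bits -> l2_idx = 1
  bottom 5 bits -> offset = 28

Answer: 5 1 28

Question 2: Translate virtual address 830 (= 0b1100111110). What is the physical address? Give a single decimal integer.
vaddr = 830 = 0b1100111110
Split: l1_idx=6, l2_idx=1, offset=30
L1[6] = 2
L2[2][1] = 57
paddr = 57 * 32 + 30 = 1854

Answer: 1854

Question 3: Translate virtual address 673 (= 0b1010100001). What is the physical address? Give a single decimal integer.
vaddr = 673 = 0b1010100001
Split: l1_idx=5, l2_idx=1, offset=1
L1[5] = 0
L2[0][1] = 86
paddr = 86 * 32 + 1 = 2753

Answer: 2753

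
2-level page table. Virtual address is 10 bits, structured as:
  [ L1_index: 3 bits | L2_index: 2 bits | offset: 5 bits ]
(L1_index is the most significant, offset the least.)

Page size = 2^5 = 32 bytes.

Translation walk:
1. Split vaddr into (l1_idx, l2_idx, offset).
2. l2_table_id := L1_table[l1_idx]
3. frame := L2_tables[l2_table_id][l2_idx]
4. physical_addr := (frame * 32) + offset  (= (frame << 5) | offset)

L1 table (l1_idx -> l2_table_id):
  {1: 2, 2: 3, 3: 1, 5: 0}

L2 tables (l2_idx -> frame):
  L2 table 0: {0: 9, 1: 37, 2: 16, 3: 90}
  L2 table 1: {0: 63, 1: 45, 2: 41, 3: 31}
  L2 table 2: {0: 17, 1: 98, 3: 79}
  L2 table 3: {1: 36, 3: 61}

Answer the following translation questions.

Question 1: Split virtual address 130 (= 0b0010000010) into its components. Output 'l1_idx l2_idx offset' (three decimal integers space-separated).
vaddr = 130 = 0b0010000010
  top 3 bits -> l1_idx = 1
  next 2 bits -> l2_idx = 0
  bottom 5 bits -> offset = 2

Answer: 1 0 2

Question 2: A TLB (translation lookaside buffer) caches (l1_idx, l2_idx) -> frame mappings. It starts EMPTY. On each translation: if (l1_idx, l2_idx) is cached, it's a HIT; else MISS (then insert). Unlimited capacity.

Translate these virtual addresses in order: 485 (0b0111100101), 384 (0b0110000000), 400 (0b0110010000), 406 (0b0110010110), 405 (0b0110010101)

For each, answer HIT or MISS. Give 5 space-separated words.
Answer: MISS MISS HIT HIT HIT

Derivation:
vaddr=485: (3,3) not in TLB -> MISS, insert
vaddr=384: (3,0) not in TLB -> MISS, insert
vaddr=400: (3,0) in TLB -> HIT
vaddr=406: (3,0) in TLB -> HIT
vaddr=405: (3,0) in TLB -> HIT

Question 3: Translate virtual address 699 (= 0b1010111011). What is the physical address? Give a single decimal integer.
vaddr = 699 = 0b1010111011
Split: l1_idx=5, l2_idx=1, offset=27
L1[5] = 0
L2[0][1] = 37
paddr = 37 * 32 + 27 = 1211

Answer: 1211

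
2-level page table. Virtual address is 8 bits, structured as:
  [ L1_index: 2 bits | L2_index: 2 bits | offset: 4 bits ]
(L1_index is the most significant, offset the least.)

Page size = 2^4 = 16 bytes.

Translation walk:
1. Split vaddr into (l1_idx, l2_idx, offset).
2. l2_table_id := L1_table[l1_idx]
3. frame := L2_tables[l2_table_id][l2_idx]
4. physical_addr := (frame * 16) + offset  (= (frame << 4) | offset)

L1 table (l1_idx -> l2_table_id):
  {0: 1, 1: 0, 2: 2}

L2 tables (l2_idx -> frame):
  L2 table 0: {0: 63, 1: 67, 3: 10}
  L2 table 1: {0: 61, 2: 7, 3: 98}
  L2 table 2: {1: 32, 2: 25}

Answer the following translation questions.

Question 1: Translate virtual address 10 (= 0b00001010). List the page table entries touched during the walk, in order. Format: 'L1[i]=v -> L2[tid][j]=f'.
Answer: L1[0]=1 -> L2[1][0]=61

Derivation:
vaddr = 10 = 0b00001010
Split: l1_idx=0, l2_idx=0, offset=10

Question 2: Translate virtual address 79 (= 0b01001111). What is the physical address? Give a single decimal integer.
vaddr = 79 = 0b01001111
Split: l1_idx=1, l2_idx=0, offset=15
L1[1] = 0
L2[0][0] = 63
paddr = 63 * 16 + 15 = 1023

Answer: 1023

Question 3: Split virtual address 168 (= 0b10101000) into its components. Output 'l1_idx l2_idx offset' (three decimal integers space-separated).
vaddr = 168 = 0b10101000
  top 2 bits -> l1_idx = 2
  next 2 bits -> l2_idx = 2
  bottom 4 bits -> offset = 8

Answer: 2 2 8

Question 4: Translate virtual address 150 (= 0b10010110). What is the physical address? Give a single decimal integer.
vaddr = 150 = 0b10010110
Split: l1_idx=2, l2_idx=1, offset=6
L1[2] = 2
L2[2][1] = 32
paddr = 32 * 16 + 6 = 518

Answer: 518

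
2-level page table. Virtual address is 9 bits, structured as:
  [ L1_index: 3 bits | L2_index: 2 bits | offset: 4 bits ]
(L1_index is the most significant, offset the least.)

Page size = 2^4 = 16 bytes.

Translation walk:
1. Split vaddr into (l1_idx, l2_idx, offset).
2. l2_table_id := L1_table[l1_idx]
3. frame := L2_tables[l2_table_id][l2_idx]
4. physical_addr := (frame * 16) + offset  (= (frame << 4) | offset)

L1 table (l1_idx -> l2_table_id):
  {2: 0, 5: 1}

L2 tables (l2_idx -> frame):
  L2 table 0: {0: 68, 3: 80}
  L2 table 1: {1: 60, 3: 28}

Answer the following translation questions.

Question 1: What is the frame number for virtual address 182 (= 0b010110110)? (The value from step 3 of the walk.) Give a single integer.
Answer: 80

Derivation:
vaddr = 182: l1_idx=2, l2_idx=3
L1[2] = 0; L2[0][3] = 80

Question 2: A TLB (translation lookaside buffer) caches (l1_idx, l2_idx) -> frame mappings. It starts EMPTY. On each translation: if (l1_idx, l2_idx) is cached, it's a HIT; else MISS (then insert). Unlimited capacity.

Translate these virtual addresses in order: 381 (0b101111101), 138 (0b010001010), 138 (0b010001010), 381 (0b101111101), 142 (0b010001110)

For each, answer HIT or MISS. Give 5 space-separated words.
vaddr=381: (5,3) not in TLB -> MISS, insert
vaddr=138: (2,0) not in TLB -> MISS, insert
vaddr=138: (2,0) in TLB -> HIT
vaddr=381: (5,3) in TLB -> HIT
vaddr=142: (2,0) in TLB -> HIT

Answer: MISS MISS HIT HIT HIT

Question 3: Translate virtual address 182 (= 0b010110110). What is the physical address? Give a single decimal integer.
Answer: 1286

Derivation:
vaddr = 182 = 0b010110110
Split: l1_idx=2, l2_idx=3, offset=6
L1[2] = 0
L2[0][3] = 80
paddr = 80 * 16 + 6 = 1286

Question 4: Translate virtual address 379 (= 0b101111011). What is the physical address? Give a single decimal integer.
vaddr = 379 = 0b101111011
Split: l1_idx=5, l2_idx=3, offset=11
L1[5] = 1
L2[1][3] = 28
paddr = 28 * 16 + 11 = 459

Answer: 459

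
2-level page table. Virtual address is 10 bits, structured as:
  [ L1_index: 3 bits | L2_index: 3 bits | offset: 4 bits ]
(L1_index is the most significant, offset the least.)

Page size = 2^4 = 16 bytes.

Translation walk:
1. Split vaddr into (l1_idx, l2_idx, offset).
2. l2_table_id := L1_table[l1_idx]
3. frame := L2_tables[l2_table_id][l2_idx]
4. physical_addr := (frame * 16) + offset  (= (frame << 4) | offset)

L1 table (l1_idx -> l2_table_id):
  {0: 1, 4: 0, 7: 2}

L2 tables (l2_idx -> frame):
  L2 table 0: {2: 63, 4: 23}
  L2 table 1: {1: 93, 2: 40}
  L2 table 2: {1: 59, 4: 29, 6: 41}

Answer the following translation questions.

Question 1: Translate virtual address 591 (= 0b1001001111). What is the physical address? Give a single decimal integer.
vaddr = 591 = 0b1001001111
Split: l1_idx=4, l2_idx=4, offset=15
L1[4] = 0
L2[0][4] = 23
paddr = 23 * 16 + 15 = 383

Answer: 383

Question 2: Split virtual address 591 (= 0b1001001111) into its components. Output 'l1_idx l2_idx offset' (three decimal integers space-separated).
vaddr = 591 = 0b1001001111
  top 3 bits -> l1_idx = 4
  next 3 bits -> l2_idx = 4
  bottom 4 bits -> offset = 15

Answer: 4 4 15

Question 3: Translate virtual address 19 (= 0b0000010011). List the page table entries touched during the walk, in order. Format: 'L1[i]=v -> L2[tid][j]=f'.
Answer: L1[0]=1 -> L2[1][1]=93

Derivation:
vaddr = 19 = 0b0000010011
Split: l1_idx=0, l2_idx=1, offset=3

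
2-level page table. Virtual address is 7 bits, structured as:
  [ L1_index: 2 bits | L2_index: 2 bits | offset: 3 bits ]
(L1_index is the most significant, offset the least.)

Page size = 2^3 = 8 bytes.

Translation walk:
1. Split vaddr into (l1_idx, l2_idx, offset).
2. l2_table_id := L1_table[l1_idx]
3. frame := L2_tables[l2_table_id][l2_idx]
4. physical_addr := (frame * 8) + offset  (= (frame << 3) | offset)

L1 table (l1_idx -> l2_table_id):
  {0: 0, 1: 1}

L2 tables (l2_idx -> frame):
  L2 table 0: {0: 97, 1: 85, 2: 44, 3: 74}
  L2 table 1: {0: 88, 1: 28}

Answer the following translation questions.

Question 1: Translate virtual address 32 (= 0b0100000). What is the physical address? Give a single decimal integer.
Answer: 704

Derivation:
vaddr = 32 = 0b0100000
Split: l1_idx=1, l2_idx=0, offset=0
L1[1] = 1
L2[1][0] = 88
paddr = 88 * 8 + 0 = 704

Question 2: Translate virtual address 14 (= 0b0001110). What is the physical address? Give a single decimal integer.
vaddr = 14 = 0b0001110
Split: l1_idx=0, l2_idx=1, offset=6
L1[0] = 0
L2[0][1] = 85
paddr = 85 * 8 + 6 = 686

Answer: 686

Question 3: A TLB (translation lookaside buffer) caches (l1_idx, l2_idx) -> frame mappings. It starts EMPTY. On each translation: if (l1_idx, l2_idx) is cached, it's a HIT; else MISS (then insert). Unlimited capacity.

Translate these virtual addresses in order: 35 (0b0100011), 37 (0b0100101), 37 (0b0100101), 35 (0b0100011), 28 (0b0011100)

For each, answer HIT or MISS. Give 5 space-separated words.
vaddr=35: (1,0) not in TLB -> MISS, insert
vaddr=37: (1,0) in TLB -> HIT
vaddr=37: (1,0) in TLB -> HIT
vaddr=35: (1,0) in TLB -> HIT
vaddr=28: (0,3) not in TLB -> MISS, insert

Answer: MISS HIT HIT HIT MISS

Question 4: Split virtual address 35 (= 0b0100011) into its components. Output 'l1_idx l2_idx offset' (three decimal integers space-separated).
vaddr = 35 = 0b0100011
  top 2 bits -> l1_idx = 1
  next 2 bits -> l2_idx = 0
  bottom 3 bits -> offset = 3

Answer: 1 0 3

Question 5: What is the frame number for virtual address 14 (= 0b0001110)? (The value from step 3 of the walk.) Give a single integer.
vaddr = 14: l1_idx=0, l2_idx=1
L1[0] = 0; L2[0][1] = 85

Answer: 85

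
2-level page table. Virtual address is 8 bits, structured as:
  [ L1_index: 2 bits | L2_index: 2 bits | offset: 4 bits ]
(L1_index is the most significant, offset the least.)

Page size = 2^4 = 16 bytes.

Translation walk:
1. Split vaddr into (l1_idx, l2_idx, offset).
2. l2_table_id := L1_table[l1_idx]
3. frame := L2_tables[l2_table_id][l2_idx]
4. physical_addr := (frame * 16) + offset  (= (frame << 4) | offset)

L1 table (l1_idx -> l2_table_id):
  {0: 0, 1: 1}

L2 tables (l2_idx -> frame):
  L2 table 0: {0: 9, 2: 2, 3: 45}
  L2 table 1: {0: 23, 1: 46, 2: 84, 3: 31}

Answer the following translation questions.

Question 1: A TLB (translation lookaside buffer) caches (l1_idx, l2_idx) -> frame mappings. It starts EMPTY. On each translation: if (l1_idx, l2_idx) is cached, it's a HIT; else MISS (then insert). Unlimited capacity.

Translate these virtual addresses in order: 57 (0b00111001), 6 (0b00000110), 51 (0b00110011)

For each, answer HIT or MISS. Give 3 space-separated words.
vaddr=57: (0,3) not in TLB -> MISS, insert
vaddr=6: (0,0) not in TLB -> MISS, insert
vaddr=51: (0,3) in TLB -> HIT

Answer: MISS MISS HIT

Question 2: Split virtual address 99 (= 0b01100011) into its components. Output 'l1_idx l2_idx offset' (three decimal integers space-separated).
vaddr = 99 = 0b01100011
  top 2 bits -> l1_idx = 1
  next 2 bits -> l2_idx = 2
  bottom 4 bits -> offset = 3

Answer: 1 2 3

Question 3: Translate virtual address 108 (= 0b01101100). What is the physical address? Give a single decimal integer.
Answer: 1356

Derivation:
vaddr = 108 = 0b01101100
Split: l1_idx=1, l2_idx=2, offset=12
L1[1] = 1
L2[1][2] = 84
paddr = 84 * 16 + 12 = 1356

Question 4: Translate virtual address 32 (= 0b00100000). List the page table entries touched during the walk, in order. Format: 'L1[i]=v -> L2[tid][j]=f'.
Answer: L1[0]=0 -> L2[0][2]=2

Derivation:
vaddr = 32 = 0b00100000
Split: l1_idx=0, l2_idx=2, offset=0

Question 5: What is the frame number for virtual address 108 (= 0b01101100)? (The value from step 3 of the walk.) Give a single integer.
vaddr = 108: l1_idx=1, l2_idx=2
L1[1] = 1; L2[1][2] = 84

Answer: 84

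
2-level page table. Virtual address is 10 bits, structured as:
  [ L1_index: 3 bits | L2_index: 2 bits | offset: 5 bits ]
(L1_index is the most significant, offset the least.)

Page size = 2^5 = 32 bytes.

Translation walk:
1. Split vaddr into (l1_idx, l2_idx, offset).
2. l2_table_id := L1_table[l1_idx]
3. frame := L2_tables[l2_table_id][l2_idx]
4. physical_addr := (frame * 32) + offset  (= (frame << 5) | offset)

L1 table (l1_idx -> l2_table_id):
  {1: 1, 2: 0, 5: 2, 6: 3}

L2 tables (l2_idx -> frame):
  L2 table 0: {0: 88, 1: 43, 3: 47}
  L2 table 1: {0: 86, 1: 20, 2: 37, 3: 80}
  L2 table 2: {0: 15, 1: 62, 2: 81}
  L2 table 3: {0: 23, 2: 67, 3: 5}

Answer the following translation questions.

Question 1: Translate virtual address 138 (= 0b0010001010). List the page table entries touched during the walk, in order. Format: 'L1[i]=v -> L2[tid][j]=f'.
vaddr = 138 = 0b0010001010
Split: l1_idx=1, l2_idx=0, offset=10

Answer: L1[1]=1 -> L2[1][0]=86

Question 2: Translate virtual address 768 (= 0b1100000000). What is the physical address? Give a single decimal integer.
Answer: 736

Derivation:
vaddr = 768 = 0b1100000000
Split: l1_idx=6, l2_idx=0, offset=0
L1[6] = 3
L2[3][0] = 23
paddr = 23 * 32 + 0 = 736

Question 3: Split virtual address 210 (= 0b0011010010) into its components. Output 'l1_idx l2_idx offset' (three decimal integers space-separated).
vaddr = 210 = 0b0011010010
  top 3 bits -> l1_idx = 1
  next 2 bits -> l2_idx = 2
  bottom 5 bits -> offset = 18

Answer: 1 2 18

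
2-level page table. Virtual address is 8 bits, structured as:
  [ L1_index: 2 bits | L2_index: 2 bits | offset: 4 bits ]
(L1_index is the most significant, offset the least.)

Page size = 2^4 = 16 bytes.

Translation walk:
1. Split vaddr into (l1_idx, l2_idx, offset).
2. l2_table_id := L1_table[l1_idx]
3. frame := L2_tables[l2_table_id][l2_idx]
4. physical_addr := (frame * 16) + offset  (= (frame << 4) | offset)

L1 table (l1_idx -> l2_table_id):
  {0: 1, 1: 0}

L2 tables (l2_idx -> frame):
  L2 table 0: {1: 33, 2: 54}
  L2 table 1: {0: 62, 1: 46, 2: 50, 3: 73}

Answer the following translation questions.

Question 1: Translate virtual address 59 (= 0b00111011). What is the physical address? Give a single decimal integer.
Answer: 1179

Derivation:
vaddr = 59 = 0b00111011
Split: l1_idx=0, l2_idx=3, offset=11
L1[0] = 1
L2[1][3] = 73
paddr = 73 * 16 + 11 = 1179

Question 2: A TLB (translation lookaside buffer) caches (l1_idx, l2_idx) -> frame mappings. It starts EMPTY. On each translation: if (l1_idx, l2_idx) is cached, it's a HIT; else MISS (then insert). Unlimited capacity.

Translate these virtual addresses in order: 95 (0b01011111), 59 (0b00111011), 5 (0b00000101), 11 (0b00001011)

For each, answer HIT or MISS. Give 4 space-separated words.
vaddr=95: (1,1) not in TLB -> MISS, insert
vaddr=59: (0,3) not in TLB -> MISS, insert
vaddr=5: (0,0) not in TLB -> MISS, insert
vaddr=11: (0,0) in TLB -> HIT

Answer: MISS MISS MISS HIT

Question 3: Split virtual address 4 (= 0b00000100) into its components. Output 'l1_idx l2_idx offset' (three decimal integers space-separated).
Answer: 0 0 4

Derivation:
vaddr = 4 = 0b00000100
  top 2 bits -> l1_idx = 0
  next 2 bits -> l2_idx = 0
  bottom 4 bits -> offset = 4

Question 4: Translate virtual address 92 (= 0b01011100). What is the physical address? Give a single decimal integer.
Answer: 540

Derivation:
vaddr = 92 = 0b01011100
Split: l1_idx=1, l2_idx=1, offset=12
L1[1] = 0
L2[0][1] = 33
paddr = 33 * 16 + 12 = 540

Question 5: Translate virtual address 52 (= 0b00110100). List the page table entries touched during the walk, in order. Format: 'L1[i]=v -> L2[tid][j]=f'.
vaddr = 52 = 0b00110100
Split: l1_idx=0, l2_idx=3, offset=4

Answer: L1[0]=1 -> L2[1][3]=73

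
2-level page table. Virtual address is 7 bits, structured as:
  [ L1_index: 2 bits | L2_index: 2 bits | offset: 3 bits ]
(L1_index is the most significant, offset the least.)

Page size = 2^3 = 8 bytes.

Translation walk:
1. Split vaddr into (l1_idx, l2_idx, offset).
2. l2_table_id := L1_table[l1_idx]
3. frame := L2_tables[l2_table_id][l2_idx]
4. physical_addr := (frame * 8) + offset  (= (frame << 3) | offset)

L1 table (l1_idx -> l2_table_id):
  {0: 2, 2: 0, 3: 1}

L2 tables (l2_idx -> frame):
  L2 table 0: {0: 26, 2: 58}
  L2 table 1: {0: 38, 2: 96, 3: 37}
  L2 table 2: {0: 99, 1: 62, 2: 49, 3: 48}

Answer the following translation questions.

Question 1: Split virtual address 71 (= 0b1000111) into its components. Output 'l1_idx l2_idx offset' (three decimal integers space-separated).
vaddr = 71 = 0b1000111
  top 2 bits -> l1_idx = 2
  next 2 bits -> l2_idx = 0
  bottom 3 bits -> offset = 7

Answer: 2 0 7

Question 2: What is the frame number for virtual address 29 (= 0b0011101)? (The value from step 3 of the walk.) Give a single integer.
Answer: 48

Derivation:
vaddr = 29: l1_idx=0, l2_idx=3
L1[0] = 2; L2[2][3] = 48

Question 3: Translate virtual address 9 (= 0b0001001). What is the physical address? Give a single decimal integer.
Answer: 497

Derivation:
vaddr = 9 = 0b0001001
Split: l1_idx=0, l2_idx=1, offset=1
L1[0] = 2
L2[2][1] = 62
paddr = 62 * 8 + 1 = 497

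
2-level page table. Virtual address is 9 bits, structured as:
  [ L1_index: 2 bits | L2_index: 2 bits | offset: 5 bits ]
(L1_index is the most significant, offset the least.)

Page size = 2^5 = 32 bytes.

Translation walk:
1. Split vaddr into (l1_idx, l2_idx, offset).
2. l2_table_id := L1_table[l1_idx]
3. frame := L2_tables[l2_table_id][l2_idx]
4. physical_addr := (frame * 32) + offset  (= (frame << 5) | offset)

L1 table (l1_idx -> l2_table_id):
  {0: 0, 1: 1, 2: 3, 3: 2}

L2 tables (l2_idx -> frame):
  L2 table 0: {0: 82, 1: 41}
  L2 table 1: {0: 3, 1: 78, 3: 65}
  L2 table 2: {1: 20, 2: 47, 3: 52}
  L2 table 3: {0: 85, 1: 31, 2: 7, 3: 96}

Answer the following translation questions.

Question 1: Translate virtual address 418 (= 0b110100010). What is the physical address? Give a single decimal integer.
Answer: 642

Derivation:
vaddr = 418 = 0b110100010
Split: l1_idx=3, l2_idx=1, offset=2
L1[3] = 2
L2[2][1] = 20
paddr = 20 * 32 + 2 = 642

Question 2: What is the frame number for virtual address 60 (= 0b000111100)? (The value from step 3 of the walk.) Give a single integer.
vaddr = 60: l1_idx=0, l2_idx=1
L1[0] = 0; L2[0][1] = 41

Answer: 41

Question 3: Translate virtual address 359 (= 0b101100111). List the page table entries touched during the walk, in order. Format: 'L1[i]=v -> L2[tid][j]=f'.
vaddr = 359 = 0b101100111
Split: l1_idx=2, l2_idx=3, offset=7

Answer: L1[2]=3 -> L2[3][3]=96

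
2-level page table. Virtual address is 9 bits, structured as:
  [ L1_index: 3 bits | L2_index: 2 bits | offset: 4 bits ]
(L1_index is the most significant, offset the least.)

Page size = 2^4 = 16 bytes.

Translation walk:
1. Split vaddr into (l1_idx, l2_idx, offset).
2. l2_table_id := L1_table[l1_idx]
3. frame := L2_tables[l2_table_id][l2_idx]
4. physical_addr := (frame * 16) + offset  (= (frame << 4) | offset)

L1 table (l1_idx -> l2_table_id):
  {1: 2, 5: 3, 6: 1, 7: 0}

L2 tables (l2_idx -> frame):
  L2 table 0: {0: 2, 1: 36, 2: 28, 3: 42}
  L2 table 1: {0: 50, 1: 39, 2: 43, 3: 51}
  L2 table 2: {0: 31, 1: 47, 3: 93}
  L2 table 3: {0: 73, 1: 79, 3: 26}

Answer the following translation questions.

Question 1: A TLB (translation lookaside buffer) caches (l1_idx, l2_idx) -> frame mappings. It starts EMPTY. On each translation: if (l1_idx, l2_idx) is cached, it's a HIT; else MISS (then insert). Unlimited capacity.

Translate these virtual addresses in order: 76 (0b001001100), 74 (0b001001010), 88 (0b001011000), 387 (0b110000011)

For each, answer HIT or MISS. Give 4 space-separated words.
Answer: MISS HIT MISS MISS

Derivation:
vaddr=76: (1,0) not in TLB -> MISS, insert
vaddr=74: (1,0) in TLB -> HIT
vaddr=88: (1,1) not in TLB -> MISS, insert
vaddr=387: (6,0) not in TLB -> MISS, insert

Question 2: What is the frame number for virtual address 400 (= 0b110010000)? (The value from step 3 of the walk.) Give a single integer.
Answer: 39

Derivation:
vaddr = 400: l1_idx=6, l2_idx=1
L1[6] = 1; L2[1][1] = 39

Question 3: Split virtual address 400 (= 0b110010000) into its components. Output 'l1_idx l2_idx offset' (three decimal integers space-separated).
vaddr = 400 = 0b110010000
  top 3 bits -> l1_idx = 6
  next 2 bits -> l2_idx = 1
  bottom 4 bits -> offset = 0

Answer: 6 1 0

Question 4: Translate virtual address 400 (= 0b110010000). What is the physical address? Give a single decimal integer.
Answer: 624

Derivation:
vaddr = 400 = 0b110010000
Split: l1_idx=6, l2_idx=1, offset=0
L1[6] = 1
L2[1][1] = 39
paddr = 39 * 16 + 0 = 624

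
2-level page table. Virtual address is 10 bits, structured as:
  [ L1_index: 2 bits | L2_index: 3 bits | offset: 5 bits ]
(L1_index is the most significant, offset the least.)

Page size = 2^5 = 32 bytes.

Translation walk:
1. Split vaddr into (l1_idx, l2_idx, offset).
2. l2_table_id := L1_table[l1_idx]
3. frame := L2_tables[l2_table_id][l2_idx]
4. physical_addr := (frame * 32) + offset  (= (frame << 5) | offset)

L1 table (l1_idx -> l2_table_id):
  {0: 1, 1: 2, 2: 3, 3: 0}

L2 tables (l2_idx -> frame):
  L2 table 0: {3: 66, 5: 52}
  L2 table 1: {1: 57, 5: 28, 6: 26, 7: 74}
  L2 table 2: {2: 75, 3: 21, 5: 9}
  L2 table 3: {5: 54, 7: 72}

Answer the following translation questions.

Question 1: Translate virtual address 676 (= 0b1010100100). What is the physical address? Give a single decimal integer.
Answer: 1732

Derivation:
vaddr = 676 = 0b1010100100
Split: l1_idx=2, l2_idx=5, offset=4
L1[2] = 3
L2[3][5] = 54
paddr = 54 * 32 + 4 = 1732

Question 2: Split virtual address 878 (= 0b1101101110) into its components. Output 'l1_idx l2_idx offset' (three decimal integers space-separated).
vaddr = 878 = 0b1101101110
  top 2 bits -> l1_idx = 3
  next 3 bits -> l2_idx = 3
  bottom 5 bits -> offset = 14

Answer: 3 3 14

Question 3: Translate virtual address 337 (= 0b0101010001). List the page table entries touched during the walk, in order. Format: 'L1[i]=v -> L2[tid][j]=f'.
Answer: L1[1]=2 -> L2[2][2]=75

Derivation:
vaddr = 337 = 0b0101010001
Split: l1_idx=1, l2_idx=2, offset=17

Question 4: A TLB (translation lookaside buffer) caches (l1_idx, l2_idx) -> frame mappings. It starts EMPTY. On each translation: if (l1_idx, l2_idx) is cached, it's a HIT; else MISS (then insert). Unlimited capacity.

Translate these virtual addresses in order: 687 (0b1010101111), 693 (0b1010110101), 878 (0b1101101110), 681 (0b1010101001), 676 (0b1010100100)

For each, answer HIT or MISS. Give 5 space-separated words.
Answer: MISS HIT MISS HIT HIT

Derivation:
vaddr=687: (2,5) not in TLB -> MISS, insert
vaddr=693: (2,5) in TLB -> HIT
vaddr=878: (3,3) not in TLB -> MISS, insert
vaddr=681: (2,5) in TLB -> HIT
vaddr=676: (2,5) in TLB -> HIT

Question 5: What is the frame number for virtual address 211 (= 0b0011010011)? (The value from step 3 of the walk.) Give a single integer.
vaddr = 211: l1_idx=0, l2_idx=6
L1[0] = 1; L2[1][6] = 26

Answer: 26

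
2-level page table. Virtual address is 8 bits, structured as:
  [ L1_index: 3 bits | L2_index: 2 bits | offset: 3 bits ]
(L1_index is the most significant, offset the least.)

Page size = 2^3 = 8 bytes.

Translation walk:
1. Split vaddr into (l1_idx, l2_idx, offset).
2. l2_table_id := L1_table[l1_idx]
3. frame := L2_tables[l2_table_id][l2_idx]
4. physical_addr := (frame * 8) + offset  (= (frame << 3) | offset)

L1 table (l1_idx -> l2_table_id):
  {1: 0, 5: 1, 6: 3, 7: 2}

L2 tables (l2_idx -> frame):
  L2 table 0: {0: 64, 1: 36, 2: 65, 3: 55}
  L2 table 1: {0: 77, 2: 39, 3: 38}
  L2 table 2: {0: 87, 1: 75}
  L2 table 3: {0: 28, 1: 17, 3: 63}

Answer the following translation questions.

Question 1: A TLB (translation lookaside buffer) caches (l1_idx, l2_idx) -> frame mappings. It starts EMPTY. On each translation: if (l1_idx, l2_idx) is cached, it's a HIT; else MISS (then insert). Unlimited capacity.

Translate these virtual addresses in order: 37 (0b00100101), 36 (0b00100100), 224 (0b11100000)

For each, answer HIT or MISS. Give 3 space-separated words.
vaddr=37: (1,0) not in TLB -> MISS, insert
vaddr=36: (1,0) in TLB -> HIT
vaddr=224: (7,0) not in TLB -> MISS, insert

Answer: MISS HIT MISS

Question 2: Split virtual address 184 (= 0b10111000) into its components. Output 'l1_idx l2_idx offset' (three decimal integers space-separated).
Answer: 5 3 0

Derivation:
vaddr = 184 = 0b10111000
  top 3 bits -> l1_idx = 5
  next 2 bits -> l2_idx = 3
  bottom 3 bits -> offset = 0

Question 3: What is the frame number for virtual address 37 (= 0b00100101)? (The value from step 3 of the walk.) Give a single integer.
Answer: 64

Derivation:
vaddr = 37: l1_idx=1, l2_idx=0
L1[1] = 0; L2[0][0] = 64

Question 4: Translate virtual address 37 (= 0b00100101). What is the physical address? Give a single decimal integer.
vaddr = 37 = 0b00100101
Split: l1_idx=1, l2_idx=0, offset=5
L1[1] = 0
L2[0][0] = 64
paddr = 64 * 8 + 5 = 517

Answer: 517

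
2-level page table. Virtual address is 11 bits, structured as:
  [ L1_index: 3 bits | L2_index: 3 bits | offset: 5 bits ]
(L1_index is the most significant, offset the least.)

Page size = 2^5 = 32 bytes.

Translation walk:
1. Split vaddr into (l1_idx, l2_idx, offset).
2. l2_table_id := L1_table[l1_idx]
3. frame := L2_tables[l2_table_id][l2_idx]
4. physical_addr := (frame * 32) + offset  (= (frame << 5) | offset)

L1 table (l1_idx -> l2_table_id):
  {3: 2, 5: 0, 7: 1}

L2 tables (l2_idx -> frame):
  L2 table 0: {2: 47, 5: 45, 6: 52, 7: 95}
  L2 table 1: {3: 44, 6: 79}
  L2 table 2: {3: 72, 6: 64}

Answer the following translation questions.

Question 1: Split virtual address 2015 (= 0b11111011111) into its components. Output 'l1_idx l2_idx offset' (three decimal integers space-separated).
vaddr = 2015 = 0b11111011111
  top 3 bits -> l1_idx = 7
  next 3 bits -> l2_idx = 6
  bottom 5 bits -> offset = 31

Answer: 7 6 31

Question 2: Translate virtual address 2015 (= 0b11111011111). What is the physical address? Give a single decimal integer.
vaddr = 2015 = 0b11111011111
Split: l1_idx=7, l2_idx=6, offset=31
L1[7] = 1
L2[1][6] = 79
paddr = 79 * 32 + 31 = 2559

Answer: 2559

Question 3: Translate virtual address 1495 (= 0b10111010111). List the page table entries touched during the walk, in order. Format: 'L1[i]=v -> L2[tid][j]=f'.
vaddr = 1495 = 0b10111010111
Split: l1_idx=5, l2_idx=6, offset=23

Answer: L1[5]=0 -> L2[0][6]=52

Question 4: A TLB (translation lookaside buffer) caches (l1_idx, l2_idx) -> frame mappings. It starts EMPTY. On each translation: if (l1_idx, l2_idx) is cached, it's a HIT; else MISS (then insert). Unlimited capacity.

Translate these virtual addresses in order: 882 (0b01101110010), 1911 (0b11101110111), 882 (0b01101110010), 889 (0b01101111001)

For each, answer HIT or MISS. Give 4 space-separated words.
vaddr=882: (3,3) not in TLB -> MISS, insert
vaddr=1911: (7,3) not in TLB -> MISS, insert
vaddr=882: (3,3) in TLB -> HIT
vaddr=889: (3,3) in TLB -> HIT

Answer: MISS MISS HIT HIT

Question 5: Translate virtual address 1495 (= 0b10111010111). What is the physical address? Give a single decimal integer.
Answer: 1687

Derivation:
vaddr = 1495 = 0b10111010111
Split: l1_idx=5, l2_idx=6, offset=23
L1[5] = 0
L2[0][6] = 52
paddr = 52 * 32 + 23 = 1687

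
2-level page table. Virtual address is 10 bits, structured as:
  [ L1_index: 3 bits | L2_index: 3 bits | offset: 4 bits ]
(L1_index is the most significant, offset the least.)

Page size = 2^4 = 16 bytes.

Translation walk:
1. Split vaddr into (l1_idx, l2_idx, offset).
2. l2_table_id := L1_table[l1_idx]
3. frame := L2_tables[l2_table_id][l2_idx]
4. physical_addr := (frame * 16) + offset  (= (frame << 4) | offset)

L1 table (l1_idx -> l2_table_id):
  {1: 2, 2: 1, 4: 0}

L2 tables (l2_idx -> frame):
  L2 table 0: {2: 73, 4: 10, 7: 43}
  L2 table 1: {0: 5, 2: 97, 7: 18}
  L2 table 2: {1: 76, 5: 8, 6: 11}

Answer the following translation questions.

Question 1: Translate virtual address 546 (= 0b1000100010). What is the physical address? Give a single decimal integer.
Answer: 1170

Derivation:
vaddr = 546 = 0b1000100010
Split: l1_idx=4, l2_idx=2, offset=2
L1[4] = 0
L2[0][2] = 73
paddr = 73 * 16 + 2 = 1170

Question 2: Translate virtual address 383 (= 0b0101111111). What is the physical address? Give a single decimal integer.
Answer: 303

Derivation:
vaddr = 383 = 0b0101111111
Split: l1_idx=2, l2_idx=7, offset=15
L1[2] = 1
L2[1][7] = 18
paddr = 18 * 16 + 15 = 303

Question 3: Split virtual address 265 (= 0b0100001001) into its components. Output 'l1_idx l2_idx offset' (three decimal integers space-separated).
Answer: 2 0 9

Derivation:
vaddr = 265 = 0b0100001001
  top 3 bits -> l1_idx = 2
  next 3 bits -> l2_idx = 0
  bottom 4 bits -> offset = 9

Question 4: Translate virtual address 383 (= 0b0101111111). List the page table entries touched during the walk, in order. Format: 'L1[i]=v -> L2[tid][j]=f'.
Answer: L1[2]=1 -> L2[1][7]=18

Derivation:
vaddr = 383 = 0b0101111111
Split: l1_idx=2, l2_idx=7, offset=15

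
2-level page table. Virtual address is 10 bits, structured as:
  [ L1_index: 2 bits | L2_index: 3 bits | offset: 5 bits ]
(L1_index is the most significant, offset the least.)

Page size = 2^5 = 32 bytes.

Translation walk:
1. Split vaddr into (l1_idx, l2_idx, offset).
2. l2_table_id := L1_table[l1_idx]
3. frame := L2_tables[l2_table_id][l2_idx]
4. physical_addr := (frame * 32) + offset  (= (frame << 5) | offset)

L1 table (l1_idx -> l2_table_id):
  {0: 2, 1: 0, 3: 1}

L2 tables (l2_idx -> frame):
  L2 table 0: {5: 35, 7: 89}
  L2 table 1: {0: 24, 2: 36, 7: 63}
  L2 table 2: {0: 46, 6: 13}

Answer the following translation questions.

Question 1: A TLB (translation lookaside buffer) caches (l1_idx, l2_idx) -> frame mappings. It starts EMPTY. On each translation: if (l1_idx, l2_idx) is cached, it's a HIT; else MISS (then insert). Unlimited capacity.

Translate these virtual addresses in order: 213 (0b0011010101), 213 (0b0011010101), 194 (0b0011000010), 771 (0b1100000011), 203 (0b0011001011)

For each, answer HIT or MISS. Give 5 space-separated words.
vaddr=213: (0,6) not in TLB -> MISS, insert
vaddr=213: (0,6) in TLB -> HIT
vaddr=194: (0,6) in TLB -> HIT
vaddr=771: (3,0) not in TLB -> MISS, insert
vaddr=203: (0,6) in TLB -> HIT

Answer: MISS HIT HIT MISS HIT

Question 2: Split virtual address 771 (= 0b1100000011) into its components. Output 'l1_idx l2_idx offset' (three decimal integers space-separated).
vaddr = 771 = 0b1100000011
  top 2 bits -> l1_idx = 3
  next 3 bits -> l2_idx = 0
  bottom 5 bits -> offset = 3

Answer: 3 0 3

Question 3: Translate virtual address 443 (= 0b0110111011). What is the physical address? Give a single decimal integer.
Answer: 1147

Derivation:
vaddr = 443 = 0b0110111011
Split: l1_idx=1, l2_idx=5, offset=27
L1[1] = 0
L2[0][5] = 35
paddr = 35 * 32 + 27 = 1147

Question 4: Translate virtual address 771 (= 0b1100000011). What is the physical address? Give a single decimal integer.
vaddr = 771 = 0b1100000011
Split: l1_idx=3, l2_idx=0, offset=3
L1[3] = 1
L2[1][0] = 24
paddr = 24 * 32 + 3 = 771

Answer: 771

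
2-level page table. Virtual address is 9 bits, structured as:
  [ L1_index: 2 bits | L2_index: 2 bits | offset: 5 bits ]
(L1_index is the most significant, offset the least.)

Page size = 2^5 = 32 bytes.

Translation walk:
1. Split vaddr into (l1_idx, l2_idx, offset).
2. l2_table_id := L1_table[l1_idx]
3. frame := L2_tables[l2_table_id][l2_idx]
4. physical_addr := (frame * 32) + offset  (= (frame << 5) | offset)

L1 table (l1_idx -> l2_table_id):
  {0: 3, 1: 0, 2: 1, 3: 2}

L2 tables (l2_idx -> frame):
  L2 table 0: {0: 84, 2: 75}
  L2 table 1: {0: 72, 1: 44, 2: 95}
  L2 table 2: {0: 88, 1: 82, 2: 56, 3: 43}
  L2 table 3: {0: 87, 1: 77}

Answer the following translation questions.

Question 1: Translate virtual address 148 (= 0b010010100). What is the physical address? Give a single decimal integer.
vaddr = 148 = 0b010010100
Split: l1_idx=1, l2_idx=0, offset=20
L1[1] = 0
L2[0][0] = 84
paddr = 84 * 32 + 20 = 2708

Answer: 2708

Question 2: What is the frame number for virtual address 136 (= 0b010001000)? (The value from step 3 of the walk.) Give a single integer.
Answer: 84

Derivation:
vaddr = 136: l1_idx=1, l2_idx=0
L1[1] = 0; L2[0][0] = 84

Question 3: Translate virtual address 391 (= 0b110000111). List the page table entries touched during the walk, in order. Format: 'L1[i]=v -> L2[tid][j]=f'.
vaddr = 391 = 0b110000111
Split: l1_idx=3, l2_idx=0, offset=7

Answer: L1[3]=2 -> L2[2][0]=88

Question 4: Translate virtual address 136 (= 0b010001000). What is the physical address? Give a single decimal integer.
vaddr = 136 = 0b010001000
Split: l1_idx=1, l2_idx=0, offset=8
L1[1] = 0
L2[0][0] = 84
paddr = 84 * 32 + 8 = 2696

Answer: 2696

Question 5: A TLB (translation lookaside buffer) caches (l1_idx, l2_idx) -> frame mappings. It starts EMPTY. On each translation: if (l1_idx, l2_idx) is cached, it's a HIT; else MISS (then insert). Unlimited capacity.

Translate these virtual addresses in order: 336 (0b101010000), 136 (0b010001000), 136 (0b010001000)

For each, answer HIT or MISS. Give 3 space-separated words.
vaddr=336: (2,2) not in TLB -> MISS, insert
vaddr=136: (1,0) not in TLB -> MISS, insert
vaddr=136: (1,0) in TLB -> HIT

Answer: MISS MISS HIT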